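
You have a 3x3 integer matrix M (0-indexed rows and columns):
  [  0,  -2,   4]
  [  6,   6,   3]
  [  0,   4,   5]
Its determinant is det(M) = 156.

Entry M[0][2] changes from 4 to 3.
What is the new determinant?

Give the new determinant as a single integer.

Answer: 132

Derivation:
det is linear in row 0: changing M[0][2] by delta changes det by delta * cofactor(0,2).
Cofactor C_02 = (-1)^(0+2) * minor(0,2) = 24
Entry delta = 3 - 4 = -1
Det delta = -1 * 24 = -24
New det = 156 + -24 = 132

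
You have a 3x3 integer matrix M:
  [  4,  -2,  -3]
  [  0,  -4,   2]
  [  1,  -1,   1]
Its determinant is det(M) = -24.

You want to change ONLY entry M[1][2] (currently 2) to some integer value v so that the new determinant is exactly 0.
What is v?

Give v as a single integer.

Answer: 14

Derivation:
det is linear in entry M[1][2]: det = old_det + (v - 2) * C_12
Cofactor C_12 = 2
Want det = 0: -24 + (v - 2) * 2 = 0
  (v - 2) = 24 / 2 = 12
  v = 2 + (12) = 14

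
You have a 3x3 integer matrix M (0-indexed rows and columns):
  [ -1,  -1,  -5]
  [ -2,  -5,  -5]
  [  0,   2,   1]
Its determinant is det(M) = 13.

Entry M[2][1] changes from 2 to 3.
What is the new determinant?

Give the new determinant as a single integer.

Answer: 18

Derivation:
det is linear in row 2: changing M[2][1] by delta changes det by delta * cofactor(2,1).
Cofactor C_21 = (-1)^(2+1) * minor(2,1) = 5
Entry delta = 3 - 2 = 1
Det delta = 1 * 5 = 5
New det = 13 + 5 = 18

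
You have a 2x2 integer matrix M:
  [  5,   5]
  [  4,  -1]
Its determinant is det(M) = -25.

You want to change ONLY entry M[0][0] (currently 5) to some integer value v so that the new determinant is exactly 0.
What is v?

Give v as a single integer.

Answer: -20

Derivation:
det is linear in entry M[0][0]: det = old_det + (v - 5) * C_00
Cofactor C_00 = -1
Want det = 0: -25 + (v - 5) * -1 = 0
  (v - 5) = 25 / -1 = -25
  v = 5 + (-25) = -20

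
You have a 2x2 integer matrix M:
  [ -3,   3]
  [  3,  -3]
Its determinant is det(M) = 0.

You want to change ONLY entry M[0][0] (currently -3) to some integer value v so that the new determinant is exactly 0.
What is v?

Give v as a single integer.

Answer: -3

Derivation:
det is linear in entry M[0][0]: det = old_det + (v - -3) * C_00
Cofactor C_00 = -3
Want det = 0: 0 + (v - -3) * -3 = 0
  (v - -3) = 0 / -3 = 0
  v = -3 + (0) = -3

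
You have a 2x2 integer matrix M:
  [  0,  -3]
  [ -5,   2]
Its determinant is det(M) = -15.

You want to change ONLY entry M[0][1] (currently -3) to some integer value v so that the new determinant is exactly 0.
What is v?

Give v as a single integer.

Answer: 0

Derivation:
det is linear in entry M[0][1]: det = old_det + (v - -3) * C_01
Cofactor C_01 = 5
Want det = 0: -15 + (v - -3) * 5 = 0
  (v - -3) = 15 / 5 = 3
  v = -3 + (3) = 0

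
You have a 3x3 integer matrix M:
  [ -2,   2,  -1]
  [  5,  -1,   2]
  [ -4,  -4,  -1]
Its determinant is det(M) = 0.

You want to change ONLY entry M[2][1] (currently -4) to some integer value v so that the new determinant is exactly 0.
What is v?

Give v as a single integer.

det is linear in entry M[2][1]: det = old_det + (v - -4) * C_21
Cofactor C_21 = -1
Want det = 0: 0 + (v - -4) * -1 = 0
  (v - -4) = 0 / -1 = 0
  v = -4 + (0) = -4

Answer: -4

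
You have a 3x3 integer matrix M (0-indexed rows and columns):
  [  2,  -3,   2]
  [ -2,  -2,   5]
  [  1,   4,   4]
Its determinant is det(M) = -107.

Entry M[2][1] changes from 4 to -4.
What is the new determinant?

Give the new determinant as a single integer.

det is linear in row 2: changing M[2][1] by delta changes det by delta * cofactor(2,1).
Cofactor C_21 = (-1)^(2+1) * minor(2,1) = -14
Entry delta = -4 - 4 = -8
Det delta = -8 * -14 = 112
New det = -107 + 112 = 5

Answer: 5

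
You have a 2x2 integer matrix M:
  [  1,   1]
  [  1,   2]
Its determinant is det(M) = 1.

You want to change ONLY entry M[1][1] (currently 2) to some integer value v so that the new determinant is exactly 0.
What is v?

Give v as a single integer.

Answer: 1

Derivation:
det is linear in entry M[1][1]: det = old_det + (v - 2) * C_11
Cofactor C_11 = 1
Want det = 0: 1 + (v - 2) * 1 = 0
  (v - 2) = -1 / 1 = -1
  v = 2 + (-1) = 1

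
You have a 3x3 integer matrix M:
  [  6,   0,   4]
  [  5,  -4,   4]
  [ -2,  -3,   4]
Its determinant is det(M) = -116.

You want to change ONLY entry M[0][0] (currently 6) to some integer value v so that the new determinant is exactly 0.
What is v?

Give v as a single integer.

Answer: -23

Derivation:
det is linear in entry M[0][0]: det = old_det + (v - 6) * C_00
Cofactor C_00 = -4
Want det = 0: -116 + (v - 6) * -4 = 0
  (v - 6) = 116 / -4 = -29
  v = 6 + (-29) = -23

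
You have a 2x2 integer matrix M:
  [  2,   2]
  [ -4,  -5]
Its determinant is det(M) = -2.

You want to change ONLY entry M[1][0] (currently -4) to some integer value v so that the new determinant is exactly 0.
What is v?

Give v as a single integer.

Answer: -5

Derivation:
det is linear in entry M[1][0]: det = old_det + (v - -4) * C_10
Cofactor C_10 = -2
Want det = 0: -2 + (v - -4) * -2 = 0
  (v - -4) = 2 / -2 = -1
  v = -4 + (-1) = -5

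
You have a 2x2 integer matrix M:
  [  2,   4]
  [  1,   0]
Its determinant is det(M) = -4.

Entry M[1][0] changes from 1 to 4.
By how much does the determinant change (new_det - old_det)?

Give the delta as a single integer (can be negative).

Answer: -12

Derivation:
Cofactor C_10 = -4
Entry delta = 4 - 1 = 3
Det delta = entry_delta * cofactor = 3 * -4 = -12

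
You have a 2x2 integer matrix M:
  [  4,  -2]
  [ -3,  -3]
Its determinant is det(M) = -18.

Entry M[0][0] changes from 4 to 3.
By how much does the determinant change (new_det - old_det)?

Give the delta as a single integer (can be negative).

Cofactor C_00 = -3
Entry delta = 3 - 4 = -1
Det delta = entry_delta * cofactor = -1 * -3 = 3

Answer: 3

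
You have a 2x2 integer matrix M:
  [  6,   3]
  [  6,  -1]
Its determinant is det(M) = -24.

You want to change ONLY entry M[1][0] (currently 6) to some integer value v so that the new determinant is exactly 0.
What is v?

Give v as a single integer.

det is linear in entry M[1][0]: det = old_det + (v - 6) * C_10
Cofactor C_10 = -3
Want det = 0: -24 + (v - 6) * -3 = 0
  (v - 6) = 24 / -3 = -8
  v = 6 + (-8) = -2

Answer: -2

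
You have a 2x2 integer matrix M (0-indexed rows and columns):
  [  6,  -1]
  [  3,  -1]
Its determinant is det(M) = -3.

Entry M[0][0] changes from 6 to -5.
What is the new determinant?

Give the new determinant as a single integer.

det is linear in row 0: changing M[0][0] by delta changes det by delta * cofactor(0,0).
Cofactor C_00 = (-1)^(0+0) * minor(0,0) = -1
Entry delta = -5 - 6 = -11
Det delta = -11 * -1 = 11
New det = -3 + 11 = 8

Answer: 8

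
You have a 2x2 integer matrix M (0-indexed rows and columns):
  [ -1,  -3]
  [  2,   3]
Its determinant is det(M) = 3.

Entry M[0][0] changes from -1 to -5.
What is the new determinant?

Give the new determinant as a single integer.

det is linear in row 0: changing M[0][0] by delta changes det by delta * cofactor(0,0).
Cofactor C_00 = (-1)^(0+0) * minor(0,0) = 3
Entry delta = -5 - -1 = -4
Det delta = -4 * 3 = -12
New det = 3 + -12 = -9

Answer: -9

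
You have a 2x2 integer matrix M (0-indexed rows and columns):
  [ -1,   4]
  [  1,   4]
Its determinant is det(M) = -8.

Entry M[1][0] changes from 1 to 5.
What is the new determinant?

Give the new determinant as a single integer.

det is linear in row 1: changing M[1][0] by delta changes det by delta * cofactor(1,0).
Cofactor C_10 = (-1)^(1+0) * minor(1,0) = -4
Entry delta = 5 - 1 = 4
Det delta = 4 * -4 = -16
New det = -8 + -16 = -24

Answer: -24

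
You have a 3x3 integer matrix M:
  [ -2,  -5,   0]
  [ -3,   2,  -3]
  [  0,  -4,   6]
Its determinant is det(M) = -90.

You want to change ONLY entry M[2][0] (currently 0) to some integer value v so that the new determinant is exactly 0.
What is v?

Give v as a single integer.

det is linear in entry M[2][0]: det = old_det + (v - 0) * C_20
Cofactor C_20 = 15
Want det = 0: -90 + (v - 0) * 15 = 0
  (v - 0) = 90 / 15 = 6
  v = 0 + (6) = 6

Answer: 6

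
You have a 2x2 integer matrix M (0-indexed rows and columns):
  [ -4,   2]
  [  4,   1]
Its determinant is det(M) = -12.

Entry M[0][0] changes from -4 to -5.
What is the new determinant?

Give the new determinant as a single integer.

Answer: -13

Derivation:
det is linear in row 0: changing M[0][0] by delta changes det by delta * cofactor(0,0).
Cofactor C_00 = (-1)^(0+0) * minor(0,0) = 1
Entry delta = -5 - -4 = -1
Det delta = -1 * 1 = -1
New det = -12 + -1 = -13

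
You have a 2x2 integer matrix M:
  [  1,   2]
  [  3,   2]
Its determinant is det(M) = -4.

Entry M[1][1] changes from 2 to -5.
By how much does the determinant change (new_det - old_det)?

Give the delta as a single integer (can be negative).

Answer: -7

Derivation:
Cofactor C_11 = 1
Entry delta = -5 - 2 = -7
Det delta = entry_delta * cofactor = -7 * 1 = -7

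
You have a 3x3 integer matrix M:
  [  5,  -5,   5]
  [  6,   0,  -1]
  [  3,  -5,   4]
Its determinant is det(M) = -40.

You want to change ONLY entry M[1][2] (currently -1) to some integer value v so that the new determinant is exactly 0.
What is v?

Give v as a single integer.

Answer: 3

Derivation:
det is linear in entry M[1][2]: det = old_det + (v - -1) * C_12
Cofactor C_12 = 10
Want det = 0: -40 + (v - -1) * 10 = 0
  (v - -1) = 40 / 10 = 4
  v = -1 + (4) = 3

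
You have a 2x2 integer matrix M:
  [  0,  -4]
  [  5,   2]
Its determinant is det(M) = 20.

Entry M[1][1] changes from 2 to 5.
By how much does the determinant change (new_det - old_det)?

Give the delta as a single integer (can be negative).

Cofactor C_11 = 0
Entry delta = 5 - 2 = 3
Det delta = entry_delta * cofactor = 3 * 0 = 0

Answer: 0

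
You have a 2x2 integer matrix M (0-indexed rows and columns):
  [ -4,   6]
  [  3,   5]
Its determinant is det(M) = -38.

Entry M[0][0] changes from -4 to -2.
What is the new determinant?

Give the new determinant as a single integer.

Answer: -28

Derivation:
det is linear in row 0: changing M[0][0] by delta changes det by delta * cofactor(0,0).
Cofactor C_00 = (-1)^(0+0) * minor(0,0) = 5
Entry delta = -2 - -4 = 2
Det delta = 2 * 5 = 10
New det = -38 + 10 = -28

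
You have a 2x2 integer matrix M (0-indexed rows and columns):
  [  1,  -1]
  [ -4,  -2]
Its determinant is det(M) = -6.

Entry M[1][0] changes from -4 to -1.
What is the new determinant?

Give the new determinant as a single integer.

Answer: -3

Derivation:
det is linear in row 1: changing M[1][0] by delta changes det by delta * cofactor(1,0).
Cofactor C_10 = (-1)^(1+0) * minor(1,0) = 1
Entry delta = -1 - -4 = 3
Det delta = 3 * 1 = 3
New det = -6 + 3 = -3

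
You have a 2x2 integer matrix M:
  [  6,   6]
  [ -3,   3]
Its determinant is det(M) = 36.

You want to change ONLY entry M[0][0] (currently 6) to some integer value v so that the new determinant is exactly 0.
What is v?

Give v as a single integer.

Answer: -6

Derivation:
det is linear in entry M[0][0]: det = old_det + (v - 6) * C_00
Cofactor C_00 = 3
Want det = 0: 36 + (v - 6) * 3 = 0
  (v - 6) = -36 / 3 = -12
  v = 6 + (-12) = -6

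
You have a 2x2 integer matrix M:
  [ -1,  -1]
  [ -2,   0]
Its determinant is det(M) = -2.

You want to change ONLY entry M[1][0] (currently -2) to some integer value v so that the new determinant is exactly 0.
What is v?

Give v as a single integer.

Answer: 0

Derivation:
det is linear in entry M[1][0]: det = old_det + (v - -2) * C_10
Cofactor C_10 = 1
Want det = 0: -2 + (v - -2) * 1 = 0
  (v - -2) = 2 / 1 = 2
  v = -2 + (2) = 0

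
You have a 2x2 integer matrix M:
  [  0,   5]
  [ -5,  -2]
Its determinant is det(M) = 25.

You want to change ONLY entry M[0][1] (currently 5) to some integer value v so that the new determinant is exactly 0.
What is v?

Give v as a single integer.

det is linear in entry M[0][1]: det = old_det + (v - 5) * C_01
Cofactor C_01 = 5
Want det = 0: 25 + (v - 5) * 5 = 0
  (v - 5) = -25 / 5 = -5
  v = 5 + (-5) = 0

Answer: 0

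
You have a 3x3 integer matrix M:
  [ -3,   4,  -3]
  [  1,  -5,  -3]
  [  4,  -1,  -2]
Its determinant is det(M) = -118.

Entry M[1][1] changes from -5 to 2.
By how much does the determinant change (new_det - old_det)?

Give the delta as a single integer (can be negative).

Cofactor C_11 = 18
Entry delta = 2 - -5 = 7
Det delta = entry_delta * cofactor = 7 * 18 = 126

Answer: 126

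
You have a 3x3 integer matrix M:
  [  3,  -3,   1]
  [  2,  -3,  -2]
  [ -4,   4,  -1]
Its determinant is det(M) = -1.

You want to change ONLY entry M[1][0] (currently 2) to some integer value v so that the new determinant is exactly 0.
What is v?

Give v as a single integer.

det is linear in entry M[1][0]: det = old_det + (v - 2) * C_10
Cofactor C_10 = 1
Want det = 0: -1 + (v - 2) * 1 = 0
  (v - 2) = 1 / 1 = 1
  v = 2 + (1) = 3

Answer: 3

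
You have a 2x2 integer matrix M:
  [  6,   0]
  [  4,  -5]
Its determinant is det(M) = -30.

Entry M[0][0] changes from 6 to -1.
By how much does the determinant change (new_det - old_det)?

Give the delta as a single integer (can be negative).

Cofactor C_00 = -5
Entry delta = -1 - 6 = -7
Det delta = entry_delta * cofactor = -7 * -5 = 35

Answer: 35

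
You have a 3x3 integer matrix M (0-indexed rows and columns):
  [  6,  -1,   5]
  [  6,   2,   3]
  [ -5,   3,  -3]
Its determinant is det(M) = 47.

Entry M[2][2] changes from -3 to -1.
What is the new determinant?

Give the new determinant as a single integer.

det is linear in row 2: changing M[2][2] by delta changes det by delta * cofactor(2,2).
Cofactor C_22 = (-1)^(2+2) * minor(2,2) = 18
Entry delta = -1 - -3 = 2
Det delta = 2 * 18 = 36
New det = 47 + 36 = 83

Answer: 83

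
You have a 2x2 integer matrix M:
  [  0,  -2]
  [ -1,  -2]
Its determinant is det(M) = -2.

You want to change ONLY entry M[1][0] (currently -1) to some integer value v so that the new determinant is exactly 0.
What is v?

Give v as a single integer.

Answer: 0

Derivation:
det is linear in entry M[1][0]: det = old_det + (v - -1) * C_10
Cofactor C_10 = 2
Want det = 0: -2 + (v - -1) * 2 = 0
  (v - -1) = 2 / 2 = 1
  v = -1 + (1) = 0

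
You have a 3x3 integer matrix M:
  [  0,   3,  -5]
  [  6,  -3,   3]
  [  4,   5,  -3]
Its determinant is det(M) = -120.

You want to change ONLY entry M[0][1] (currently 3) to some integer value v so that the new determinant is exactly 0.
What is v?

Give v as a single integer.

det is linear in entry M[0][1]: det = old_det + (v - 3) * C_01
Cofactor C_01 = 30
Want det = 0: -120 + (v - 3) * 30 = 0
  (v - 3) = 120 / 30 = 4
  v = 3 + (4) = 7

Answer: 7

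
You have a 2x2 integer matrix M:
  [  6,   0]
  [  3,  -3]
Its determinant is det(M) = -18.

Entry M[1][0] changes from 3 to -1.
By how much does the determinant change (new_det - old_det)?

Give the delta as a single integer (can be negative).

Answer: 0

Derivation:
Cofactor C_10 = 0
Entry delta = -1 - 3 = -4
Det delta = entry_delta * cofactor = -4 * 0 = 0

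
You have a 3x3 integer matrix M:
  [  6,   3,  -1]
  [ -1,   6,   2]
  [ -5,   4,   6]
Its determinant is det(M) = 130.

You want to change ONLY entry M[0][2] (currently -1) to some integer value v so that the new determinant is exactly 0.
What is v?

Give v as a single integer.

Answer: -6

Derivation:
det is linear in entry M[0][2]: det = old_det + (v - -1) * C_02
Cofactor C_02 = 26
Want det = 0: 130 + (v - -1) * 26 = 0
  (v - -1) = -130 / 26 = -5
  v = -1 + (-5) = -6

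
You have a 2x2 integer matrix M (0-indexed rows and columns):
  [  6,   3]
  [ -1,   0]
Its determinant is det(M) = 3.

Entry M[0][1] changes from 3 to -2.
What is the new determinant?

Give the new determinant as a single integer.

det is linear in row 0: changing M[0][1] by delta changes det by delta * cofactor(0,1).
Cofactor C_01 = (-1)^(0+1) * minor(0,1) = 1
Entry delta = -2 - 3 = -5
Det delta = -5 * 1 = -5
New det = 3 + -5 = -2

Answer: -2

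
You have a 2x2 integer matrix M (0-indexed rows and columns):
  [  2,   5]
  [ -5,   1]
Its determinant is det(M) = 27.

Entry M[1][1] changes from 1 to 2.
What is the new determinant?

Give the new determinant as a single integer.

Answer: 29

Derivation:
det is linear in row 1: changing M[1][1] by delta changes det by delta * cofactor(1,1).
Cofactor C_11 = (-1)^(1+1) * minor(1,1) = 2
Entry delta = 2 - 1 = 1
Det delta = 1 * 2 = 2
New det = 27 + 2 = 29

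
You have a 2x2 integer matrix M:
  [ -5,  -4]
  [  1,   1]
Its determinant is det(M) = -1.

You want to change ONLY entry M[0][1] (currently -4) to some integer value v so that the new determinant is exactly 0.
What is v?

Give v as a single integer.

det is linear in entry M[0][1]: det = old_det + (v - -4) * C_01
Cofactor C_01 = -1
Want det = 0: -1 + (v - -4) * -1 = 0
  (v - -4) = 1 / -1 = -1
  v = -4 + (-1) = -5

Answer: -5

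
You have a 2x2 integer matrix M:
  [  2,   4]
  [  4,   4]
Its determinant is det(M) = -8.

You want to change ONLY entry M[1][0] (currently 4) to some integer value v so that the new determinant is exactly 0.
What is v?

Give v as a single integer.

Answer: 2

Derivation:
det is linear in entry M[1][0]: det = old_det + (v - 4) * C_10
Cofactor C_10 = -4
Want det = 0: -8 + (v - 4) * -4 = 0
  (v - 4) = 8 / -4 = -2
  v = 4 + (-2) = 2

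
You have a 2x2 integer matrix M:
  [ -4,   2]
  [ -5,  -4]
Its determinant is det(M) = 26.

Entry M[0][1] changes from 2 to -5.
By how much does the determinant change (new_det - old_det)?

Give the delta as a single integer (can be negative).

Cofactor C_01 = 5
Entry delta = -5 - 2 = -7
Det delta = entry_delta * cofactor = -7 * 5 = -35

Answer: -35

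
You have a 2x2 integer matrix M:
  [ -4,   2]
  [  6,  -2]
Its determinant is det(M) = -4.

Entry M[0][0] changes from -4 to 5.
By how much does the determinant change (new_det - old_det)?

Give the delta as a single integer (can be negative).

Answer: -18

Derivation:
Cofactor C_00 = -2
Entry delta = 5 - -4 = 9
Det delta = entry_delta * cofactor = 9 * -2 = -18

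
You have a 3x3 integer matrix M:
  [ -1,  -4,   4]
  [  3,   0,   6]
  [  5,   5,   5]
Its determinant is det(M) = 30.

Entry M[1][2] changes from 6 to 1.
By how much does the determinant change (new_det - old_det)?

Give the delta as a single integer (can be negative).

Cofactor C_12 = -15
Entry delta = 1 - 6 = -5
Det delta = entry_delta * cofactor = -5 * -15 = 75

Answer: 75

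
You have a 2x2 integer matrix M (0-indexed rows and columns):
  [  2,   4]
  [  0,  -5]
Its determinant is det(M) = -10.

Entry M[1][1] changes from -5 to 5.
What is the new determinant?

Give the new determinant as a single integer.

Answer: 10

Derivation:
det is linear in row 1: changing M[1][1] by delta changes det by delta * cofactor(1,1).
Cofactor C_11 = (-1)^(1+1) * minor(1,1) = 2
Entry delta = 5 - -5 = 10
Det delta = 10 * 2 = 20
New det = -10 + 20 = 10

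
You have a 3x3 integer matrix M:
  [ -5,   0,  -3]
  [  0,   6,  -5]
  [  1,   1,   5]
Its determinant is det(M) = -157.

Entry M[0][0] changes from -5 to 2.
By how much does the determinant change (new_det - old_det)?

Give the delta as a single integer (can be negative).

Answer: 245

Derivation:
Cofactor C_00 = 35
Entry delta = 2 - -5 = 7
Det delta = entry_delta * cofactor = 7 * 35 = 245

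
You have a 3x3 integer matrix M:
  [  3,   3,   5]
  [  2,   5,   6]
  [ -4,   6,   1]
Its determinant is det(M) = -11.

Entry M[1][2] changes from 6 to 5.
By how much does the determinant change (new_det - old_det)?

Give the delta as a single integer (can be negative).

Answer: 30

Derivation:
Cofactor C_12 = -30
Entry delta = 5 - 6 = -1
Det delta = entry_delta * cofactor = -1 * -30 = 30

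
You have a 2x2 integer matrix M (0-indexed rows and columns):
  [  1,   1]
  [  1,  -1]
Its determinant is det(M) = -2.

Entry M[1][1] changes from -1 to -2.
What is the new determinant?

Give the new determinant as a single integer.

det is linear in row 1: changing M[1][1] by delta changes det by delta * cofactor(1,1).
Cofactor C_11 = (-1)^(1+1) * minor(1,1) = 1
Entry delta = -2 - -1 = -1
Det delta = -1 * 1 = -1
New det = -2 + -1 = -3

Answer: -3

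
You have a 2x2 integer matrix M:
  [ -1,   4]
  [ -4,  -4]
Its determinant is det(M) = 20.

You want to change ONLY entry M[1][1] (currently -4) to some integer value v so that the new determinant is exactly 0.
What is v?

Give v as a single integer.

Answer: 16

Derivation:
det is linear in entry M[1][1]: det = old_det + (v - -4) * C_11
Cofactor C_11 = -1
Want det = 0: 20 + (v - -4) * -1 = 0
  (v - -4) = -20 / -1 = 20
  v = -4 + (20) = 16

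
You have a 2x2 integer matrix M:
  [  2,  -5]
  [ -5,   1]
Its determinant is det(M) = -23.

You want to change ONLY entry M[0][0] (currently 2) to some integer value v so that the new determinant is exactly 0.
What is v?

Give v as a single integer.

Answer: 25

Derivation:
det is linear in entry M[0][0]: det = old_det + (v - 2) * C_00
Cofactor C_00 = 1
Want det = 0: -23 + (v - 2) * 1 = 0
  (v - 2) = 23 / 1 = 23
  v = 2 + (23) = 25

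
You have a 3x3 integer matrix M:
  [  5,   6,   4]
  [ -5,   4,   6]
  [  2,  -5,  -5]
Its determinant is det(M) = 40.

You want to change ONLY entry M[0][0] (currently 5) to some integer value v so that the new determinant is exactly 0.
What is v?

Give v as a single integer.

Answer: 1

Derivation:
det is linear in entry M[0][0]: det = old_det + (v - 5) * C_00
Cofactor C_00 = 10
Want det = 0: 40 + (v - 5) * 10 = 0
  (v - 5) = -40 / 10 = -4
  v = 5 + (-4) = 1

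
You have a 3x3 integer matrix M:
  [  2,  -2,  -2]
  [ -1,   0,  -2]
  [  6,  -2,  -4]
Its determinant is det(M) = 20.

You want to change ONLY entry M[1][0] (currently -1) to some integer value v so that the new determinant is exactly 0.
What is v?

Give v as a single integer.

Answer: 4

Derivation:
det is linear in entry M[1][0]: det = old_det + (v - -1) * C_10
Cofactor C_10 = -4
Want det = 0: 20 + (v - -1) * -4 = 0
  (v - -1) = -20 / -4 = 5
  v = -1 + (5) = 4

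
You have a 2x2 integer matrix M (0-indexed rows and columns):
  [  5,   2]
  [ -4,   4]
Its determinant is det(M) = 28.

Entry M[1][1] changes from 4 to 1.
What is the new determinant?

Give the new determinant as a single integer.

det is linear in row 1: changing M[1][1] by delta changes det by delta * cofactor(1,1).
Cofactor C_11 = (-1)^(1+1) * minor(1,1) = 5
Entry delta = 1 - 4 = -3
Det delta = -3 * 5 = -15
New det = 28 + -15 = 13

Answer: 13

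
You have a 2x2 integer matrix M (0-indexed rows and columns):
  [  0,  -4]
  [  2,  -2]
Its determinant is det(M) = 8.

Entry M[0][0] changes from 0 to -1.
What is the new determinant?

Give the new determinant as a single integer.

det is linear in row 0: changing M[0][0] by delta changes det by delta * cofactor(0,0).
Cofactor C_00 = (-1)^(0+0) * minor(0,0) = -2
Entry delta = -1 - 0 = -1
Det delta = -1 * -2 = 2
New det = 8 + 2 = 10

Answer: 10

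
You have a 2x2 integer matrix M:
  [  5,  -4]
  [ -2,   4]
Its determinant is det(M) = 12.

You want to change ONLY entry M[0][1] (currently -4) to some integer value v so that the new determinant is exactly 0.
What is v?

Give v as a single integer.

Answer: -10

Derivation:
det is linear in entry M[0][1]: det = old_det + (v - -4) * C_01
Cofactor C_01 = 2
Want det = 0: 12 + (v - -4) * 2 = 0
  (v - -4) = -12 / 2 = -6
  v = -4 + (-6) = -10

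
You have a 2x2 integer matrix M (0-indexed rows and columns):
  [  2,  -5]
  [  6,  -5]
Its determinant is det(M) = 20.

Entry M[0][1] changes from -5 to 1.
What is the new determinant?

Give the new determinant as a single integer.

Answer: -16

Derivation:
det is linear in row 0: changing M[0][1] by delta changes det by delta * cofactor(0,1).
Cofactor C_01 = (-1)^(0+1) * minor(0,1) = -6
Entry delta = 1 - -5 = 6
Det delta = 6 * -6 = -36
New det = 20 + -36 = -16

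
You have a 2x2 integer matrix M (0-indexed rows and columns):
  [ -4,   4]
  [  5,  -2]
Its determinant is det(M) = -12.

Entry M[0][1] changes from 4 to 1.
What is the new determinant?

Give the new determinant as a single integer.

det is linear in row 0: changing M[0][1] by delta changes det by delta * cofactor(0,1).
Cofactor C_01 = (-1)^(0+1) * minor(0,1) = -5
Entry delta = 1 - 4 = -3
Det delta = -3 * -5 = 15
New det = -12 + 15 = 3

Answer: 3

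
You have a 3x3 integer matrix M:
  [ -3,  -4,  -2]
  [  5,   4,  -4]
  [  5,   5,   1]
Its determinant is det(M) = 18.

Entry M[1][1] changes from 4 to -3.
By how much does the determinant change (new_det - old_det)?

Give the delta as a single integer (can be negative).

Answer: -49

Derivation:
Cofactor C_11 = 7
Entry delta = -3 - 4 = -7
Det delta = entry_delta * cofactor = -7 * 7 = -49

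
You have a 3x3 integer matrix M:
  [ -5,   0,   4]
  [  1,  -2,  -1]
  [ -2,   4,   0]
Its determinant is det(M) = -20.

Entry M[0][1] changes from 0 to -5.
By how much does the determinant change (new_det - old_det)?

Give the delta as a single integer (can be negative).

Answer: -10

Derivation:
Cofactor C_01 = 2
Entry delta = -5 - 0 = -5
Det delta = entry_delta * cofactor = -5 * 2 = -10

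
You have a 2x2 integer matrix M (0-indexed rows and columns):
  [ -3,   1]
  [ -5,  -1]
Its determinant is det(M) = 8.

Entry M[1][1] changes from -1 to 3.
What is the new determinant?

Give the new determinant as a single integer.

det is linear in row 1: changing M[1][1] by delta changes det by delta * cofactor(1,1).
Cofactor C_11 = (-1)^(1+1) * minor(1,1) = -3
Entry delta = 3 - -1 = 4
Det delta = 4 * -3 = -12
New det = 8 + -12 = -4

Answer: -4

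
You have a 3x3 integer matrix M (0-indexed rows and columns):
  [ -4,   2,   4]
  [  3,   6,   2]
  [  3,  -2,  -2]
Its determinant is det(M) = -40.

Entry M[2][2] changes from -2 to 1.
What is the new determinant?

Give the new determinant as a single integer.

Answer: -130

Derivation:
det is linear in row 2: changing M[2][2] by delta changes det by delta * cofactor(2,2).
Cofactor C_22 = (-1)^(2+2) * minor(2,2) = -30
Entry delta = 1 - -2 = 3
Det delta = 3 * -30 = -90
New det = -40 + -90 = -130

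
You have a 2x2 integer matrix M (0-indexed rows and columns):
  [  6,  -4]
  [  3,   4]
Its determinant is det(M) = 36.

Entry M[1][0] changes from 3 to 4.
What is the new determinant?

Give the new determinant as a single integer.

det is linear in row 1: changing M[1][0] by delta changes det by delta * cofactor(1,0).
Cofactor C_10 = (-1)^(1+0) * minor(1,0) = 4
Entry delta = 4 - 3 = 1
Det delta = 1 * 4 = 4
New det = 36 + 4 = 40

Answer: 40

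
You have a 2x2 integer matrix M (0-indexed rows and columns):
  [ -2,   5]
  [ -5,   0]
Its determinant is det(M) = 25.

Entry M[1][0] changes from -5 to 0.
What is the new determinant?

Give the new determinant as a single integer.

Answer: 0

Derivation:
det is linear in row 1: changing M[1][0] by delta changes det by delta * cofactor(1,0).
Cofactor C_10 = (-1)^(1+0) * minor(1,0) = -5
Entry delta = 0 - -5 = 5
Det delta = 5 * -5 = -25
New det = 25 + -25 = 0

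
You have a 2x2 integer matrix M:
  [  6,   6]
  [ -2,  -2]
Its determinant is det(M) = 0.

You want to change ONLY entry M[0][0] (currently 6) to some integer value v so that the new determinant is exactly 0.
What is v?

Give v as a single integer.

Answer: 6

Derivation:
det is linear in entry M[0][0]: det = old_det + (v - 6) * C_00
Cofactor C_00 = -2
Want det = 0: 0 + (v - 6) * -2 = 0
  (v - 6) = 0 / -2 = 0
  v = 6 + (0) = 6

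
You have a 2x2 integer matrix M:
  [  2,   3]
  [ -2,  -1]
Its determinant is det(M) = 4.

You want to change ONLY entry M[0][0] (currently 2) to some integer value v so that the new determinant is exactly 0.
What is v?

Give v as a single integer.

det is linear in entry M[0][0]: det = old_det + (v - 2) * C_00
Cofactor C_00 = -1
Want det = 0: 4 + (v - 2) * -1 = 0
  (v - 2) = -4 / -1 = 4
  v = 2 + (4) = 6

Answer: 6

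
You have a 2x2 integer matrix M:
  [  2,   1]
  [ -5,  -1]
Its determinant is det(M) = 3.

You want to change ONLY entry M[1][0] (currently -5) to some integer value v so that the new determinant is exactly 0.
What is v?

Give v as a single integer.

Answer: -2

Derivation:
det is linear in entry M[1][0]: det = old_det + (v - -5) * C_10
Cofactor C_10 = -1
Want det = 0: 3 + (v - -5) * -1 = 0
  (v - -5) = -3 / -1 = 3
  v = -5 + (3) = -2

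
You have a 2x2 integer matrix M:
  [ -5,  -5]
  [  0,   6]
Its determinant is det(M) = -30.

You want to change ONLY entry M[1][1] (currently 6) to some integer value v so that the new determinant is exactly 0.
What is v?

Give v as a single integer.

det is linear in entry M[1][1]: det = old_det + (v - 6) * C_11
Cofactor C_11 = -5
Want det = 0: -30 + (v - 6) * -5 = 0
  (v - 6) = 30 / -5 = -6
  v = 6 + (-6) = 0

Answer: 0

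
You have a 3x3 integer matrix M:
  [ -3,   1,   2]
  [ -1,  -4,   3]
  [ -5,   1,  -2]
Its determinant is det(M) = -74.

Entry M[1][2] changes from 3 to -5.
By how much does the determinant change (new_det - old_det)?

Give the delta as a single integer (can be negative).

Answer: 16

Derivation:
Cofactor C_12 = -2
Entry delta = -5 - 3 = -8
Det delta = entry_delta * cofactor = -8 * -2 = 16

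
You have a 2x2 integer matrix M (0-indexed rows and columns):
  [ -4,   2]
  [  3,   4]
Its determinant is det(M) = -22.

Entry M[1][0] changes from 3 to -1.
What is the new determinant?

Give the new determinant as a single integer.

det is linear in row 1: changing M[1][0] by delta changes det by delta * cofactor(1,0).
Cofactor C_10 = (-1)^(1+0) * minor(1,0) = -2
Entry delta = -1 - 3 = -4
Det delta = -4 * -2 = 8
New det = -22 + 8 = -14

Answer: -14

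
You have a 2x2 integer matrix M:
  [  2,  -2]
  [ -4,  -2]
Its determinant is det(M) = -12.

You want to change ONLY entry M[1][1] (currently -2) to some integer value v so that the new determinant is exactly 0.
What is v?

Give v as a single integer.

Answer: 4

Derivation:
det is linear in entry M[1][1]: det = old_det + (v - -2) * C_11
Cofactor C_11 = 2
Want det = 0: -12 + (v - -2) * 2 = 0
  (v - -2) = 12 / 2 = 6
  v = -2 + (6) = 4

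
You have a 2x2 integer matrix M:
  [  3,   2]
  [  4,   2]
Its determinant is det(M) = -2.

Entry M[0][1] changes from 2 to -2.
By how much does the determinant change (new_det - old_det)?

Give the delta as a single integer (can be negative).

Answer: 16

Derivation:
Cofactor C_01 = -4
Entry delta = -2 - 2 = -4
Det delta = entry_delta * cofactor = -4 * -4 = 16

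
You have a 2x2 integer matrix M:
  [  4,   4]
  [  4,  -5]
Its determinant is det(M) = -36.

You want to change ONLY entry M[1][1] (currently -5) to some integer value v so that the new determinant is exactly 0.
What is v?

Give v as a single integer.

det is linear in entry M[1][1]: det = old_det + (v - -5) * C_11
Cofactor C_11 = 4
Want det = 0: -36 + (v - -5) * 4 = 0
  (v - -5) = 36 / 4 = 9
  v = -5 + (9) = 4

Answer: 4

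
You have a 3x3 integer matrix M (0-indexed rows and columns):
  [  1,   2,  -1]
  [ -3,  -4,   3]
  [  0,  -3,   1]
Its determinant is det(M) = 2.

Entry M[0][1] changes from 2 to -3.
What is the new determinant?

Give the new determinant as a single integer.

det is linear in row 0: changing M[0][1] by delta changes det by delta * cofactor(0,1).
Cofactor C_01 = (-1)^(0+1) * minor(0,1) = 3
Entry delta = -3 - 2 = -5
Det delta = -5 * 3 = -15
New det = 2 + -15 = -13

Answer: -13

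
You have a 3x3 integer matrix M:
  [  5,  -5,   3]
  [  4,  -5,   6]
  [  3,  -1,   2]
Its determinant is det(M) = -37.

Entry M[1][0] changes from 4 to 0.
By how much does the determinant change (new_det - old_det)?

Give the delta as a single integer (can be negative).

Cofactor C_10 = 7
Entry delta = 0 - 4 = -4
Det delta = entry_delta * cofactor = -4 * 7 = -28

Answer: -28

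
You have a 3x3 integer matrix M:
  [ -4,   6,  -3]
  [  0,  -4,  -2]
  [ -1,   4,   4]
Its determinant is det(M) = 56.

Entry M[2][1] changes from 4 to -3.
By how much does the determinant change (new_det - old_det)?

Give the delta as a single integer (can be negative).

Answer: 56

Derivation:
Cofactor C_21 = -8
Entry delta = -3 - 4 = -7
Det delta = entry_delta * cofactor = -7 * -8 = 56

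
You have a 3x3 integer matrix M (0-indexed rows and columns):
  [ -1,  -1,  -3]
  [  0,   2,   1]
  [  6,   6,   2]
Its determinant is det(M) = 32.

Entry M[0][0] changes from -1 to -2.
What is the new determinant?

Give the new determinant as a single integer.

det is linear in row 0: changing M[0][0] by delta changes det by delta * cofactor(0,0).
Cofactor C_00 = (-1)^(0+0) * minor(0,0) = -2
Entry delta = -2 - -1 = -1
Det delta = -1 * -2 = 2
New det = 32 + 2 = 34

Answer: 34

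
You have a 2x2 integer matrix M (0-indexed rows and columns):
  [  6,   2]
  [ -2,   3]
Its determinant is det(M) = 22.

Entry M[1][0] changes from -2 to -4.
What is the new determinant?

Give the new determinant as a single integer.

Answer: 26

Derivation:
det is linear in row 1: changing M[1][0] by delta changes det by delta * cofactor(1,0).
Cofactor C_10 = (-1)^(1+0) * minor(1,0) = -2
Entry delta = -4 - -2 = -2
Det delta = -2 * -2 = 4
New det = 22 + 4 = 26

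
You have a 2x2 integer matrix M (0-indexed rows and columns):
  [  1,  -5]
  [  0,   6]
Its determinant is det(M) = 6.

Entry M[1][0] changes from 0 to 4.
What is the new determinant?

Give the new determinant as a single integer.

Answer: 26

Derivation:
det is linear in row 1: changing M[1][0] by delta changes det by delta * cofactor(1,0).
Cofactor C_10 = (-1)^(1+0) * minor(1,0) = 5
Entry delta = 4 - 0 = 4
Det delta = 4 * 5 = 20
New det = 6 + 20 = 26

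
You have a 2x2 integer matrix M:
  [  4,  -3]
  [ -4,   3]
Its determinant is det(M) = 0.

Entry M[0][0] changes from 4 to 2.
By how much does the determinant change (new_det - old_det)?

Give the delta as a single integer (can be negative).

Answer: -6

Derivation:
Cofactor C_00 = 3
Entry delta = 2 - 4 = -2
Det delta = entry_delta * cofactor = -2 * 3 = -6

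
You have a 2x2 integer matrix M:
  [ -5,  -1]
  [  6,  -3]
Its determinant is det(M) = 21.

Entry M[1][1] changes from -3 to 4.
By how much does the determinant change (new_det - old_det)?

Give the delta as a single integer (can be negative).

Cofactor C_11 = -5
Entry delta = 4 - -3 = 7
Det delta = entry_delta * cofactor = 7 * -5 = -35

Answer: -35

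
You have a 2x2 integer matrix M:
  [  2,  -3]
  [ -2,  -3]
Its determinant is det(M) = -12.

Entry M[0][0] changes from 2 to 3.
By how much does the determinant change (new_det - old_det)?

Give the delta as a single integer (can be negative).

Answer: -3

Derivation:
Cofactor C_00 = -3
Entry delta = 3 - 2 = 1
Det delta = entry_delta * cofactor = 1 * -3 = -3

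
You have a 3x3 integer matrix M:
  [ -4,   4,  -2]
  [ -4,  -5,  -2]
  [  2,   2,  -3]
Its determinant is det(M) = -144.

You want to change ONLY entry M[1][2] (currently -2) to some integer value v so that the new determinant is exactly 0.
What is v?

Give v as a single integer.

det is linear in entry M[1][2]: det = old_det + (v - -2) * C_12
Cofactor C_12 = 16
Want det = 0: -144 + (v - -2) * 16 = 0
  (v - -2) = 144 / 16 = 9
  v = -2 + (9) = 7

Answer: 7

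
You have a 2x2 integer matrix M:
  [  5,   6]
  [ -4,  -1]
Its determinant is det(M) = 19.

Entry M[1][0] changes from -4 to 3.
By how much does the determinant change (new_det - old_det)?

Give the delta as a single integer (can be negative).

Answer: -42

Derivation:
Cofactor C_10 = -6
Entry delta = 3 - -4 = 7
Det delta = entry_delta * cofactor = 7 * -6 = -42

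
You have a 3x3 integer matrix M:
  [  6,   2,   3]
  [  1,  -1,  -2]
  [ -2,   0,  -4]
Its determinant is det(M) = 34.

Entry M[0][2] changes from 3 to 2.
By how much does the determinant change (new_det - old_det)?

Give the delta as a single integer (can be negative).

Cofactor C_02 = -2
Entry delta = 2 - 3 = -1
Det delta = entry_delta * cofactor = -1 * -2 = 2

Answer: 2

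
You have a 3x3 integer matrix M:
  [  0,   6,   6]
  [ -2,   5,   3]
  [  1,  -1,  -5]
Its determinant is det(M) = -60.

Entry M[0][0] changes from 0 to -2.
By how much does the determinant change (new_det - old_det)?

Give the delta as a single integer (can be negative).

Cofactor C_00 = -22
Entry delta = -2 - 0 = -2
Det delta = entry_delta * cofactor = -2 * -22 = 44

Answer: 44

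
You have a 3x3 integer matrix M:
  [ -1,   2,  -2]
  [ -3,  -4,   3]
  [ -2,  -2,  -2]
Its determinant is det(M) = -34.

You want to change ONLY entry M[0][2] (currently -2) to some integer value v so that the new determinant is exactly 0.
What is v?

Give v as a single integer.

det is linear in entry M[0][2]: det = old_det + (v - -2) * C_02
Cofactor C_02 = -2
Want det = 0: -34 + (v - -2) * -2 = 0
  (v - -2) = 34 / -2 = -17
  v = -2 + (-17) = -19

Answer: -19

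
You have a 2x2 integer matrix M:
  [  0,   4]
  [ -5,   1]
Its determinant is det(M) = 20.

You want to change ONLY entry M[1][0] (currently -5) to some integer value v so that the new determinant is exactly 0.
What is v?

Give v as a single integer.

Answer: 0

Derivation:
det is linear in entry M[1][0]: det = old_det + (v - -5) * C_10
Cofactor C_10 = -4
Want det = 0: 20 + (v - -5) * -4 = 0
  (v - -5) = -20 / -4 = 5
  v = -5 + (5) = 0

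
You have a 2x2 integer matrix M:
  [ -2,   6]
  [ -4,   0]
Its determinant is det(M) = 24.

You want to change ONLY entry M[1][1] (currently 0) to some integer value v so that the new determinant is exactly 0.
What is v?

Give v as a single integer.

Answer: 12

Derivation:
det is linear in entry M[1][1]: det = old_det + (v - 0) * C_11
Cofactor C_11 = -2
Want det = 0: 24 + (v - 0) * -2 = 0
  (v - 0) = -24 / -2 = 12
  v = 0 + (12) = 12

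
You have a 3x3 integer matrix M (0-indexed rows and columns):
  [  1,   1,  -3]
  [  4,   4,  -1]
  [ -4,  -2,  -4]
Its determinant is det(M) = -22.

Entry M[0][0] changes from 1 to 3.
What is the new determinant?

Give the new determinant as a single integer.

Answer: -58

Derivation:
det is linear in row 0: changing M[0][0] by delta changes det by delta * cofactor(0,0).
Cofactor C_00 = (-1)^(0+0) * minor(0,0) = -18
Entry delta = 3 - 1 = 2
Det delta = 2 * -18 = -36
New det = -22 + -36 = -58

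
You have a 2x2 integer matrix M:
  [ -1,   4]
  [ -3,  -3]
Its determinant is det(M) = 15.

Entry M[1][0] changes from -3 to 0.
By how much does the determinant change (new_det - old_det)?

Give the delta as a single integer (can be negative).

Answer: -12

Derivation:
Cofactor C_10 = -4
Entry delta = 0 - -3 = 3
Det delta = entry_delta * cofactor = 3 * -4 = -12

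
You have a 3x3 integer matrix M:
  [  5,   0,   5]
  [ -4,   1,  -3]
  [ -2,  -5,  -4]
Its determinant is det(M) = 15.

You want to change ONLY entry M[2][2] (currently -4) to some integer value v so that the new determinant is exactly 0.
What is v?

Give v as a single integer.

Answer: -7

Derivation:
det is linear in entry M[2][2]: det = old_det + (v - -4) * C_22
Cofactor C_22 = 5
Want det = 0: 15 + (v - -4) * 5 = 0
  (v - -4) = -15 / 5 = -3
  v = -4 + (-3) = -7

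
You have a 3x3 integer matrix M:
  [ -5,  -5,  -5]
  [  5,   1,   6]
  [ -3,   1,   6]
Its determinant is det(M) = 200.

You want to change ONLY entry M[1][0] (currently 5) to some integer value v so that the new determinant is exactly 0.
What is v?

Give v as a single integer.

det is linear in entry M[1][0]: det = old_det + (v - 5) * C_10
Cofactor C_10 = 25
Want det = 0: 200 + (v - 5) * 25 = 0
  (v - 5) = -200 / 25 = -8
  v = 5 + (-8) = -3

Answer: -3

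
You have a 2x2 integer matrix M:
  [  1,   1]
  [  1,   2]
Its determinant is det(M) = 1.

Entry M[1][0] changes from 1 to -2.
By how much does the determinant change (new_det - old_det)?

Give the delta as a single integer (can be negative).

Cofactor C_10 = -1
Entry delta = -2 - 1 = -3
Det delta = entry_delta * cofactor = -3 * -1 = 3

Answer: 3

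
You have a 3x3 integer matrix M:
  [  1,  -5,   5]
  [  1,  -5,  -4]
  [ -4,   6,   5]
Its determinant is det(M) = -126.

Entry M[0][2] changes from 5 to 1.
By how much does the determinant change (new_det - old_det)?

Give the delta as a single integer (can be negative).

Cofactor C_02 = -14
Entry delta = 1 - 5 = -4
Det delta = entry_delta * cofactor = -4 * -14 = 56

Answer: 56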